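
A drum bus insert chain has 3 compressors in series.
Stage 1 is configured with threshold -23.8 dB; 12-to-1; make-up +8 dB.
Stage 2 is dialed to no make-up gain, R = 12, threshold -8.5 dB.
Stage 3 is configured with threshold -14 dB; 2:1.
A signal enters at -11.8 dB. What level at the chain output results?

-14.8 dB

Stage 1: overshoot 12 dB → 12/12 = 1 dB → -22.8 dB; +8 dB make-up → -14.8 dB.
Stage 2: below threshold (-14.8 ≤ -8.5); passes unchanged; output -14.8 dB.
Stage 3: below threshold (-14.8 ≤ -14); passes unchanged; output -14.8 dB.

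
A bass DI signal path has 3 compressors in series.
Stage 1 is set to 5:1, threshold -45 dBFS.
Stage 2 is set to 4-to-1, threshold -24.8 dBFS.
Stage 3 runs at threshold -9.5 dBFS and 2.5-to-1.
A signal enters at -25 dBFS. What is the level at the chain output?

Stage 1: overshoot 20 dB → 20/5 = 4 dB → -41 dBFS.
Stage 2: -41 dBFS is at or below the -24.8 dBFS threshold — no compression; output -41 dBFS.
Stage 3: -41 dBFS ≤ -9.5 dBFS, so stage 3 doesn't engage; output -41 dBFS.

-41 dBFS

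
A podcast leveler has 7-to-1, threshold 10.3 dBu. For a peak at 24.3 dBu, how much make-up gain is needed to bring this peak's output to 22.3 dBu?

10 dB

Without make-up, output = threshold + overshoot/7 = 10.3 + 2 = 12.3 dBu.
Gap to target: 10 dB.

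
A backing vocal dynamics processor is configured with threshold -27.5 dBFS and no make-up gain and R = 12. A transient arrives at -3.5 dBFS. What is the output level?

-25.5 dBFS

The input is 24 dB above the -27.5 dBFS threshold.
The 24 dB excess becomes 2 dB after 12:1 reduction.
Output = -27.5 + 2 = -25.5 dBFS.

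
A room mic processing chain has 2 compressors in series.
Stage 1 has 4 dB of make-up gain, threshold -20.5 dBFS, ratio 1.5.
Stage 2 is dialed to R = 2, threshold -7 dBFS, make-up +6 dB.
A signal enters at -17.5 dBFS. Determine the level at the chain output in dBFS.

Stage 1: -17.5 dBFS is 3 dB over -20.5 dBFS; at 1.5:1 that becomes 2 dB over, giving -18.5 dBFS; +4 dB make-up → -14.5 dBFS.
Stage 2: -14.5 dBFS is at or below the -7 dBFS threshold — no compression; make-up brings it to -8.5 dBFS.

-8.5 dBFS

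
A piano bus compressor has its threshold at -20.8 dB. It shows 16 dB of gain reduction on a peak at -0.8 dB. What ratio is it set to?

Input overshoot = -0.8 − (-20.8) = 20 dB.
Output overshoot = 20 − 16 = 4 dB.
Ratio = input overshoot / output overshoot = 20 / 4 = 5.

5:1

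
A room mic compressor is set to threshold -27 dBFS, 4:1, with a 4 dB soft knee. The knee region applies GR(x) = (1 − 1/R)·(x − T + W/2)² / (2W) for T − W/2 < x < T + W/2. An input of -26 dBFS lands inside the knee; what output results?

x − T + W/2 = -26 − (-27) + 2 = 3.
GR = (1 − 1/4) × 3² / 8 = 0.75 × 9 / 8 = 0.84375 dB.
Output = -26 − 0.84375 = -26.84375 dBFS.

-26.84375 dBFS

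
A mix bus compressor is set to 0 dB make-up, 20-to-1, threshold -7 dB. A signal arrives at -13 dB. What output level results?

-13 dB

-13 dB is 6 dB below the -7 dB threshold, so no gain reduction is applied.
Output = input = -13 dB.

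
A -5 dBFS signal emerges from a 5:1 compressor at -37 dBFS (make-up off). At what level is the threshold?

Input is 40 dB above T (since output overshoot × R = input overshoot: (-37 − T)·5 = -5 − T gives T = -45 dBFS).
Check: -45 + (-5 − (-45))/5 = -45 + 8 = -37 dBFS. ✓

-45 dBFS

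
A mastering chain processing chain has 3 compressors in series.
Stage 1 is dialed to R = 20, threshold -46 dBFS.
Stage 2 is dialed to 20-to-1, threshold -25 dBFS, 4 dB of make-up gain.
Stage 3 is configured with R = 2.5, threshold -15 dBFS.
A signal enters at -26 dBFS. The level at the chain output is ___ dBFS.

Stage 1: -26 dBFS is 20 dB over -46 dBFS; at 20:1 that becomes 1 dB over, giving -45 dBFS.
Stage 2: -45 dBFS is at or below the -25 dBFS threshold — no compression; make-up brings it to -41 dBFS.
Stage 3: -41 dBFS is at or below the -15 dBFS threshold — no compression; output -41 dBFS.

-41 dBFS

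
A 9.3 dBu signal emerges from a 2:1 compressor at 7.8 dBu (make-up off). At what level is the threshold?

6.3 dBu

Input is 3 dB above T (since output overshoot × R = input overshoot: (7.8 − T)·2 = 9.3 − T gives T = 6.3 dBu).
Check: 6.3 + (9.3 − 6.3)/2 = 6.3 + 1.5 = 7.8 dBu. ✓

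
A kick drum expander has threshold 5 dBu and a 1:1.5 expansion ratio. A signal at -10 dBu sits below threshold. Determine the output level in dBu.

-17.5 dBu

Below threshold, a 1:1.5 expander applies gain = (1.5−1)×(T − x) of attenuation.
(1.5−1) × 15 = 7.5 dB, so output = -10 − 7.5 = -17.5 dBu.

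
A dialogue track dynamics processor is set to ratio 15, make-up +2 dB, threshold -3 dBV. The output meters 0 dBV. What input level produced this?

Remove make-up: 0 − 2 = -2 dBV.
The compressed level sits -2 − (-3) = 1 dB over threshold.
Before 15:1 compression the overshoot was 1 × 15 = 15 dB, so input = -3 + 15 = 12 dBV.

12 dBV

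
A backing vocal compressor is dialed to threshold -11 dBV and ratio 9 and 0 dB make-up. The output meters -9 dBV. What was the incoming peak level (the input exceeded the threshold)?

7 dBV

The compressed level sits -9 − (-11) = 2 dB over threshold.
Before 9:1 compression the overshoot was 2 × 9 = 18 dB, so input = -11 + 18 = 7 dBV.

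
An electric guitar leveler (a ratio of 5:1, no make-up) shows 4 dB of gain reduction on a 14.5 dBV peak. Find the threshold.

9.5 dBV

Input is 5 dB above T (since output overshoot × R = input overshoot: (10.5 − T)·5 = 14.5 − T gives T = 9.5 dBV).
Check: 9.5 + (14.5 − 9.5)/5 = 9.5 + 1 = 10.5 dBV. ✓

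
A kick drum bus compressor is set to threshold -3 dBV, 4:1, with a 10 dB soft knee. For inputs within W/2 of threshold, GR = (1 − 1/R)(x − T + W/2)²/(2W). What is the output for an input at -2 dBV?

-3.35 dBV

x − T + W/2 = -2 − (-3) + 5 = 6.
GR = (1 − 1/4) × 6² / 20 = 0.75 × 36 / 20 = 1.35 dB.
Output = -2 − 1.35 = -3.35 dBV.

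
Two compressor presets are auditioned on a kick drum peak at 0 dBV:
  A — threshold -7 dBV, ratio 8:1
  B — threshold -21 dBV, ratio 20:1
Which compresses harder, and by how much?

B, by 13.825 dB

A: GR = 7 − 7/8 = 6.125 dB.
B: GR = 21 − 21/20 = 19.95 dB.
Difference: 13.825 dB in favour of B.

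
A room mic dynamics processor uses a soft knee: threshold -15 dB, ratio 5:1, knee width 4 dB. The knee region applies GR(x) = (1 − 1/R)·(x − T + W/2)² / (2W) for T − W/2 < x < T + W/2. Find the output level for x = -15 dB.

x − T + W/2 = -15 − (-15) + 2 = 2.
GR = (1 − 1/5) × 2² / 8 = 0.8 × 4 / 8 = 0.4 dB.
Output = -15 − 0.4 = -15.4 dB.

-15.4 dB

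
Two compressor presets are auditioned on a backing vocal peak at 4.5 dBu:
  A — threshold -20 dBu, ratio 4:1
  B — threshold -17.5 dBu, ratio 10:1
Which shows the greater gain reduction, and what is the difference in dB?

B, by 1.425 dB

A: 24.5 dB over, compressed to 6.125 dB over, so 18.375 dB of GR.
B: 22 dB over, compressed to 2.2 dB over, so 19.8 dB of GR.
Difference: 1.425 dB in favour of B.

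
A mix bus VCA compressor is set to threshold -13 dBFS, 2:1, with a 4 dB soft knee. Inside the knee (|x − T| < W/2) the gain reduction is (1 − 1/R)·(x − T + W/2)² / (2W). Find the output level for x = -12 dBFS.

x − T + W/2 = -12 − (-13) + 2 = 3.
GR = (1 − 1/2) × 3² / 8 = 0.5 × 9 / 8 = 0.5625 dB.
Output = -12 − 0.5625 = -12.5625 dBFS.

-12.5625 dBFS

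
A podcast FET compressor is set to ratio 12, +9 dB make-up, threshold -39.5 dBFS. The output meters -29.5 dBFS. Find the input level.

Remove make-up: -29.5 − 9 = -38.5 dBFS.
Post-compression overshoot = -38.5 − (-39.5) = 1 dB.
Before 12:1 compression the overshoot was 1 × 12 = 12 dB, so input = -39.5 + 12 = -27.5 dBFS.

-27.5 dBFS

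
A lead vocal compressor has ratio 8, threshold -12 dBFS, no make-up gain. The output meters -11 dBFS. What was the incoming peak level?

That's 1 dB above the -12 dBFS threshold.
Input overshoot = R × output overshoot = 8 dB → input = -12 + 8 = -4 dBFS.

-4 dBFS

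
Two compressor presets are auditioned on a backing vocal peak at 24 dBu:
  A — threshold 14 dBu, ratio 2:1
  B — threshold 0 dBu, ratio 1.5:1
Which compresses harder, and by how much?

B, by 3 dB

A: 10 dB over, compressed to 5 dB over, so 5 dB of GR.
B: 24 dB over, compressed to 16 dB over, so 8 dB of GR.
B reduces 3 dB more.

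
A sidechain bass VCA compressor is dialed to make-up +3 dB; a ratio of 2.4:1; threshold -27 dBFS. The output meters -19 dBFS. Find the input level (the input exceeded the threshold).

Before make-up, the level was -19 − 3 = -22 dBFS.
Post-compression overshoot = -22 − (-27) = 5 dB.
Input overshoot = R × output overshoot = 12 dB → input = -27 + 12 = -15 dBFS.

-15 dBFS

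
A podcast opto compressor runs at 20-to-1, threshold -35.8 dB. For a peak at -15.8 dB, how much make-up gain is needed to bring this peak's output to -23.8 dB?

11 dB

Overshoot 20 dB → 20/20 = 1 dB after compression, so the compressed level is -35.8 + 1 = -34.8 dB.
Make-up = target − compressed = -23.8 − (-34.8) = 11 dB.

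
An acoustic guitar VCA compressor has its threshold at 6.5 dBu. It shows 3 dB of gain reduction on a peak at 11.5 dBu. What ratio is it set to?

2.5:1

Input overshoot = 11.5 − 6.5 = 5 dB.
Output overshoot = 5 − 3 = 2 dB.
Ratio = input overshoot / output overshoot = 5 / 2 = 2.5.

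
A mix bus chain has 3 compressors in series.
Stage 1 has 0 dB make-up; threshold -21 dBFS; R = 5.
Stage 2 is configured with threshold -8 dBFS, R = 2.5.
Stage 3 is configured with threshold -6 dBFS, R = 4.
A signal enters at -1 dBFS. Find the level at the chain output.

Stage 1: overshoot 20 dB → 20/5 = 4 dB → -17 dBFS.
Stage 2: -17 dBFS ≤ -8 dBFS, so stage 2 doesn't engage; output -17 dBFS.
Stage 3: -17 dBFS is at or below the -6 dBFS threshold — no compression; output -17 dBFS.

-17 dBFS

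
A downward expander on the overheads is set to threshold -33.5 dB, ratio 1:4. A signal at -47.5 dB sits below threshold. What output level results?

The input is 14 dB below the -33.5 dB threshold.
A 1:4 expander multiplies undershoot by 4: 14 × 4 = 56 dB below threshold.
Output = -33.5 − 56 = -89.5 dB.

-89.5 dB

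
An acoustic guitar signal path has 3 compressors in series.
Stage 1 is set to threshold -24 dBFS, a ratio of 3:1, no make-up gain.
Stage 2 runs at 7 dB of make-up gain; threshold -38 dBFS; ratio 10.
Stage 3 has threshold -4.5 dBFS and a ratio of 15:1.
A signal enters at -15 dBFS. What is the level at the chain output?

-29.3 dBFS

Stage 1: -15 dBFS is 9 dB over -24 dBFS; at 3:1 that becomes 3 dB over, giving -21 dBFS.
Stage 2: 17 dB above -38 dBFS, reduced 10:1 to 1.7 dB above → -36.3 dBFS; +7 dB make-up → -29.3 dBFS.
Stage 3: -29.3 dBFS ≤ -4.5 dBFS, so stage 3 doesn't engage; output -29.3 dBFS.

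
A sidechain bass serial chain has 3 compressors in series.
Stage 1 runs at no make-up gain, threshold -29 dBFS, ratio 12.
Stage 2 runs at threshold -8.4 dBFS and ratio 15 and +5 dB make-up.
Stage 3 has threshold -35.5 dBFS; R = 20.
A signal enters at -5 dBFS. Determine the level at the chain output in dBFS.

Stage 1: -5 dBFS is 24 dB over -29 dBFS; at 12:1 that becomes 2 dB over, giving -27 dBFS.
Stage 2: -27 dBFS is at or below the -8.4 dBFS threshold — no compression; make-up brings it to -22 dBFS.
Stage 3: 13.5 dB above -35.5 dBFS, reduced 20:1 to 0.675 dB above → -34.825 dBFS.

-34.825 dBFS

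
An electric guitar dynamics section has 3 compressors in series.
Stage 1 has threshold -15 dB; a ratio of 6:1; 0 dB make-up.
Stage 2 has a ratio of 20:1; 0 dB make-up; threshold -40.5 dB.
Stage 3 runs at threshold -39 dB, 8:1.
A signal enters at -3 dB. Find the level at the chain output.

-39.125 dB

Stage 1: overshoot 12 dB → 12/6 = 2 dB → -13 dB.
Stage 2: 27.5 dB above -40.5 dB, reduced 20:1 to 1.375 dB above → -39.125 dB.
Stage 3: -39.125 dB ≤ -39 dB, so stage 3 doesn't engage; output -39.125 dB.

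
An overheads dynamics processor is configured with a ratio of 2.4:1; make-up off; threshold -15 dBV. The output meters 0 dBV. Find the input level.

21 dBV

The compressed level sits 0 − (-15) = 15 dB over threshold.
Undo the ratio: input overshoot = 15 × 2.4 = 36 dB, giving input = 21 dBV.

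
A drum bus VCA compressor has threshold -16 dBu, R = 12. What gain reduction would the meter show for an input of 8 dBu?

22 dB

Overshoot = 8 − (-16) = 24 dB.
A 12:1 ratio leaves 2 dB of that excess.
Gain reduction = 24 − 2 = 22 dB.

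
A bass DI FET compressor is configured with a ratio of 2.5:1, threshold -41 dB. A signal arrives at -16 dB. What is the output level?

-31 dB

-16 dB sits 25 dB over threshold.
At 2.5:1 the overshoot is divided by 2.5, leaving 10 dB above threshold.
That puts the output at -31 dB.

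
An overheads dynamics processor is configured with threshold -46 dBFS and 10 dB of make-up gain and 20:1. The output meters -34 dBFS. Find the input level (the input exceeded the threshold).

Stripping the +10 dB make-up gives -44 dBFS at the gain stage.
The compressed level sits -44 − (-46) = 2 dB over threshold.
Before 20:1 compression the overshoot was 2 × 20 = 40 dB, so input = -46 + 40 = -6 dBFS.

-6 dBFS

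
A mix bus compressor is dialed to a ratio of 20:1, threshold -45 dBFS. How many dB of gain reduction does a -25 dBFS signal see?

19 dB

Overshoot = -25 − (-45) = 20 dB.
At 20:1, output sits 20/20 = 1 dB above threshold.
GR = overshoot in − overshoot out = 20 − 1 = 19 dB.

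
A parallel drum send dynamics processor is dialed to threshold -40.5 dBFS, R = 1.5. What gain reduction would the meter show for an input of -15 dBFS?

8.5 dB

Overshoot = -15 − (-40.5) = 25.5 dB.
At 1.5:1, output sits 25.5/1.5 = 17 dB above threshold.
GR = overshoot in − overshoot out = 25.5 − 17 = 8.5 dB.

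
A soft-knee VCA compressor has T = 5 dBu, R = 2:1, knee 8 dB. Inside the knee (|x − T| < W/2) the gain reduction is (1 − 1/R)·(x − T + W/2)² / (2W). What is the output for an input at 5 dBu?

x − T + W/2 = 5 − 5 + 4 = 4.
GR = (1 − 1/2) × 4² / 16 = 0.5 × 16 / 16 = 0.5 dB.
Output = 5 − 0.5 = 4.5 dBu.

4.5 dBu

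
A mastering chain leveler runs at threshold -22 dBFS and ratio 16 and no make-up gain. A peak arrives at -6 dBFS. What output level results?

-21 dBFS

-6 dBFS sits 16 dB over threshold.
The 16 dB excess becomes 1 dB after 16:1 reduction.
That puts the output at -21 dBFS.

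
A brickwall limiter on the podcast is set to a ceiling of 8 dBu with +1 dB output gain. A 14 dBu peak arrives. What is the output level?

9 dBu

At ∞:1, everything above 8 dBu is held at the ceiling.
Output gain then adds 1 dB: 8 + 1 = 9 dBu.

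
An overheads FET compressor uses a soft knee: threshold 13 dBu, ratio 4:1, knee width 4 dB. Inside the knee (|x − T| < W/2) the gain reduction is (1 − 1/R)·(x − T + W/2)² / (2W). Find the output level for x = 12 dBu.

x − T + W/2 = 12 − 13 + 2 = 1.
GR = (1 − 1/4) × 1² / 8 = 0.75 × 1 / 8 = 0.09375 dB.
Output = 12 − 0.09375 = 11.90625 dBu.

11.90625 dBu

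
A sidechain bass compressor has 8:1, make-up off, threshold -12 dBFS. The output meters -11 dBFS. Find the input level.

-4 dBFS

Post-compression overshoot = -11 − (-12) = 1 dB.
Undo the ratio: input overshoot = 1 × 8 = 8 dB, giving input = -4 dBFS.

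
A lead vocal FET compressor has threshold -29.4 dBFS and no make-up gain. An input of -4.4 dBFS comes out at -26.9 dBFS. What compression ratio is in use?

Input overshoot = -4.4 − (-29.4) = 25 dB; output overshoot = -26.9 − (-29.4) = 2.5 dB.
Ratio = 25 / 2.5 = 10.

10:1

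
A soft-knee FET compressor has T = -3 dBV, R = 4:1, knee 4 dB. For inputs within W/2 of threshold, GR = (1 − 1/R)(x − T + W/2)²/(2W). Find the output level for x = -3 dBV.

-3.375 dBV

x − T + W/2 = -3 − (-3) + 2 = 2.
GR = (1 − 1/4) × 2² / 8 = 0.75 × 4 / 8 = 0.375 dB.
Output = -3 − 0.375 = -3.375 dBV.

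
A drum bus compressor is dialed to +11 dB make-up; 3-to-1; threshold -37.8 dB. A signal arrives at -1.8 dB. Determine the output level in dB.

-1.8 dB sits 36 dB over threshold.
The 36 dB excess becomes 12 dB after 3:1 reduction.
That puts the output at -25.8 dB; make-up adds 11 dB, giving -14.8 dB.

-14.8 dB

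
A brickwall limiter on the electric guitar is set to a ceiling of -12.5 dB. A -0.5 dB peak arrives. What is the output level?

-12.5 dB

At ∞:1, everything above -12.5 dB is held at the ceiling.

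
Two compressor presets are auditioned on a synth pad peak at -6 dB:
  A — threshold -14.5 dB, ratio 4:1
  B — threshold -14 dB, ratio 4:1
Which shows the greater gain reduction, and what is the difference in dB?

A: GR = 8.5 − 8.5/4 = 6.375 dB.
B: GR = 8 − 8/4 = 6 dB.
Difference: 0.375 dB in favour of A.

A, by 0.375 dB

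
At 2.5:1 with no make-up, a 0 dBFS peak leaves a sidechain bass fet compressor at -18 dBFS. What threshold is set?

-30 dBFS

Gain reduction = 0 − (-18) = 18 dB; output overshoot = GR / (R − 1) = 18 / 1.5 = 12 dB.
Threshold = output − output overshoot = -18 − 12 = -30 dBFS.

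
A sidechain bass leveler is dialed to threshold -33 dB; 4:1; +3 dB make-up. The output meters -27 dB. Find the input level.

Before make-up, the level was -27 − 3 = -30 dB.
That's 3 dB above the -33 dB threshold.
Before 4:1 compression the overshoot was 3 × 4 = 12 dB, so input = -33 + 12 = -21 dB.

-21 dB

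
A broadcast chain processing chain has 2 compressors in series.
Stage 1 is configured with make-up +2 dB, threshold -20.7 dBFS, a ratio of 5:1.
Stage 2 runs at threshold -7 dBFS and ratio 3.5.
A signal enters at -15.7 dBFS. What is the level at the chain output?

-17.7 dBFS

Stage 1: overshoot 5 dB → 5/5 = 1 dB → -19.7 dBFS; +2 dB make-up → -17.7 dBFS.
Stage 2: below threshold (-17.7 ≤ -7); passes unchanged; output -17.7 dBFS.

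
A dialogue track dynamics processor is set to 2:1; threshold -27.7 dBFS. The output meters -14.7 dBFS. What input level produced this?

-1.7 dBFS

That's 13 dB above the -27.7 dBFS threshold.
Input overshoot = R × output overshoot = 26 dB → input = -27.7 + 26 = -1.7 dBFS.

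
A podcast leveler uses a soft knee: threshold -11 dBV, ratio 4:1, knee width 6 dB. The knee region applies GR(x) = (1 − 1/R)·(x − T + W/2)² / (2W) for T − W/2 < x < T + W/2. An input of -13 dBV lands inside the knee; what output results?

x − T + W/2 = -13 − (-11) + 3 = 1.
GR = (1 − 1/4) × 1² / 12 = 0.75 × 1 / 12 = 0.0625 dB.
Output = -13 − 0.0625 = -13.0625 dBV.

-13.0625 dBV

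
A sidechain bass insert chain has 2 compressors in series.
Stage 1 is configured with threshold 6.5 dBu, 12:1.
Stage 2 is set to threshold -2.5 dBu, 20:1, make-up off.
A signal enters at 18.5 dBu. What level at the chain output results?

-2 dBu

Stage 1: 12 dB above 6.5 dBu, reduced 12:1 to 1 dB above → 7.5 dBu.
Stage 2: 10 dB above -2.5 dBu, reduced 20:1 to 0.5 dB above → -2 dBu.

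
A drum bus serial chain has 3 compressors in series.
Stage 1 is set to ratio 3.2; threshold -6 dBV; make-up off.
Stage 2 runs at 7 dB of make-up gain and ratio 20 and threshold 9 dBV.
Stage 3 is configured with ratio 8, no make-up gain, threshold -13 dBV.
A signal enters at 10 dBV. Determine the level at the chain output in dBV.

Stage 1: 10 dBV is 16 dB over -6 dBV; at 3.2:1 that becomes 5 dB over, giving -1 dBV.
Stage 2: -1 dBV ≤ 9 dBV, so stage 2 doesn't engage; make-up brings it to 6 dBV.
Stage 3: 19 dB above -13 dBV, reduced 8:1 to 2.375 dB above → -10.625 dBV.

-10.625 dBV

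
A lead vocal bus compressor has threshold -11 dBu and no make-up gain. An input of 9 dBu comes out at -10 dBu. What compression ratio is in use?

Input overshoot = 9 − (-11) = 20 dB; output overshoot = -10 − (-11) = 1 dB.
Ratio = 20 / 1 = 20.

20:1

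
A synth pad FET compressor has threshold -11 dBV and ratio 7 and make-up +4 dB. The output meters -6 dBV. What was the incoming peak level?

-4 dBV

Before make-up, the level was -6 − 4 = -10 dBV.
The compressed level sits -10 − (-11) = 1 dB over threshold.
Undo the ratio: input overshoot = 1 × 7 = 7 dB, giving input = -4 dBV.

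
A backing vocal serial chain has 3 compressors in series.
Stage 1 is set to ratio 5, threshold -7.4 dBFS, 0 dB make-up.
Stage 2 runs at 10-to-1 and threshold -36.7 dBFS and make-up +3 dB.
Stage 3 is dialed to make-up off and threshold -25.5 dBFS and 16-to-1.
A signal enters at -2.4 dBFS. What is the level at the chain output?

Stage 1: 5 dB above -7.4 dBFS, reduced 5:1 to 1 dB above → -6.4 dBFS.
Stage 2: overshoot 30.3 dB → 30.3/10 = 3.03 dB → -33.67 dBFS; +3 dB make-up → -30.67 dBFS.
Stage 3: below threshold (-30.67 ≤ -25.5); passes unchanged; output -30.67 dBFS.

-30.67 dBFS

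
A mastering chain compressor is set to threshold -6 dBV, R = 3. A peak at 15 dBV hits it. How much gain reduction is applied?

14 dB

15 dBV exceeds the threshold by 21 dB.
After 3:1 compression the overshoot becomes 21/3 = 7 dB.
So the signal is attenuated by 21 − 7 = 14 dB.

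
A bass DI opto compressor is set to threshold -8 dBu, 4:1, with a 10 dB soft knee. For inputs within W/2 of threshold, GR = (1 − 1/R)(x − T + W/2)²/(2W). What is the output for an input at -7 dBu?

x − T + W/2 = -7 − (-8) + 5 = 6.
GR = (1 − 1/4) × 6² / 20 = 0.75 × 36 / 20 = 1.35 dB.
Output = -7 − 1.35 = -8.35 dBu.

-8.35 dBu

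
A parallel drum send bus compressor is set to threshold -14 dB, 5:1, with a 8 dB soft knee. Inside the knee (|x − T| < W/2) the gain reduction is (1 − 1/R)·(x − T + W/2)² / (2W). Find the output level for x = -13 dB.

-14.25 dB

x − T + W/2 = -13 − (-14) + 4 = 5.
GR = (1 − 1/5) × 5² / 16 = 0.8 × 25 / 16 = 1.25 dB.
Output = -13 − 1.25 = -14.25 dB.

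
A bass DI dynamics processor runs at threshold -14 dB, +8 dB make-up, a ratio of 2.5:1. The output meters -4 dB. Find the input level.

-9 dB

Before make-up, the level was -4 − 8 = -12 dB.
The compressed level sits -12 − (-14) = 2 dB over threshold.
Before 2.5:1 compression the overshoot was 2 × 2.5 = 5 dB, so input = -14 + 5 = -9 dB.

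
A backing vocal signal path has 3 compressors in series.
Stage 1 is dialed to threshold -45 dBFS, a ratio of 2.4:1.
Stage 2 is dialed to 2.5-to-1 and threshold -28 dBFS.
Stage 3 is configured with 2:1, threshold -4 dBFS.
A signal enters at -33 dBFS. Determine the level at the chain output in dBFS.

-40 dBFS

Stage 1: overshoot 12 dB → 12/2.4 = 5 dB → -40 dBFS.
Stage 2: below threshold (-40 ≤ -28); passes unchanged; output -40 dBFS.
Stage 3: -40 dBFS ≤ -4 dBFS, so stage 3 doesn't engage; output -40 dBFS.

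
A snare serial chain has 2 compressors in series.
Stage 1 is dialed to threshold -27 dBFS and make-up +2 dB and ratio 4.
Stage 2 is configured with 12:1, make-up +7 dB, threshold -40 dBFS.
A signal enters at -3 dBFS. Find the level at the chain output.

-31.25 dBFS

Stage 1: overshoot 24 dB → 24/4 = 6 dB → -21 dBFS; +2 dB make-up → -19 dBFS.
Stage 2: overshoot 21 dB → 21/12 = 1.75 dB → -38.25 dBFS; +7 dB make-up → -31.25 dBFS.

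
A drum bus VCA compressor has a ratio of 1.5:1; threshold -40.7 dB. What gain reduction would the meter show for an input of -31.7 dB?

-31.7 dB exceeds the threshold by 9 dB.
At 1.5:1, output sits 9/1.5 = 6 dB above threshold.
So the signal is attenuated by 9 − 6 = 3 dB.

3 dB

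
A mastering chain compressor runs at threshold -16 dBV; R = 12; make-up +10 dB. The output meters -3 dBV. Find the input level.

Stripping the +10 dB make-up gives -13 dBV at the gain stage.
The compressed level sits -13 − (-16) = 3 dB over threshold.
Undo the ratio: input overshoot = 3 × 12 = 36 dB, giving input = 20 dBV.

20 dBV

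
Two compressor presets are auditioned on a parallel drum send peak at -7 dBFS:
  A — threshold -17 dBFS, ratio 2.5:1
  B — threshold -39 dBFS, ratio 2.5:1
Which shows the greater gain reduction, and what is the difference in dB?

B, by 13.2 dB

A: 10 dB over, compressed to 4 dB over, so 6 dB of GR.
B: 32 dB over, compressed to 12.8 dB over, so 19.2 dB of GR.
B applies 13.2 dB more gain reduction.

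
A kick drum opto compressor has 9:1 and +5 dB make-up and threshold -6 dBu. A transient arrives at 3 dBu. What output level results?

The input is 9 dB above the -6 dBu threshold.
The 9 dB excess becomes 1 dB after 9:1 reduction.
So the level is -6 + 1 = -5 dBu; make-up adds 5 dB, giving 0 dBu.

0 dBu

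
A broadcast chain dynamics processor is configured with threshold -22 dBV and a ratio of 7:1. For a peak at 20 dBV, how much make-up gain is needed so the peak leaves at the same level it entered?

Without make-up, output = threshold + overshoot/7 = -22 + 6 = -16 dBV.
Gap to target: 36 dB.

36 dB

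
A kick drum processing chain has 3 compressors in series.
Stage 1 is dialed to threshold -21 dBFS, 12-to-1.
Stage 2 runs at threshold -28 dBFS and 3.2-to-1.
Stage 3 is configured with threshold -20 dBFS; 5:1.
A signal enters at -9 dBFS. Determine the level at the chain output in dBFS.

Stage 1: overshoot 12 dB → 12/12 = 1 dB → -20 dBFS.
Stage 2: -20 dBFS is 8 dB over -28 dBFS; at 3.2:1 that becomes 2.5 dB over, giving -25.5 dBFS.
Stage 3: -25.5 dBFS ≤ -20 dBFS, so stage 3 doesn't engage; output -25.5 dBFS.

-25.5 dBFS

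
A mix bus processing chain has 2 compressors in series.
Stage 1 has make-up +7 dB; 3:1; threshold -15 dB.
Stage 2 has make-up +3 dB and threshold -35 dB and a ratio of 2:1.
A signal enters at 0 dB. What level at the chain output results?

-16 dB

Stage 1: 15 dB above -15 dB, reduced 3:1 to 5 dB above → -10 dB; +7 dB make-up → -3 dB.
Stage 2: 32 dB above -35 dB, reduced 2:1 to 16 dB above → -19 dB; +3 dB make-up → -16 dB.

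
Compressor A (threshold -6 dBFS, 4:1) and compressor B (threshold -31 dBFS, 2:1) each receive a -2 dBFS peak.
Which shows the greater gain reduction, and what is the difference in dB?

B, by 11.5 dB

A: 4 dB over, compressed to 1 dB over, so 3 dB of GR.
B: 29 dB over, compressed to 14.5 dB over, so 14.5 dB of GR.
B reduces 11.5 dB more.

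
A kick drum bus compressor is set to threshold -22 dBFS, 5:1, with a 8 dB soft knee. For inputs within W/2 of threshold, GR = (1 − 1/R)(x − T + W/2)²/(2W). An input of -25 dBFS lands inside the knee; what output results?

x − T + W/2 = -25 − (-22) + 4 = 1.
GR = (1 − 1/5) × 1² / 16 = 0.8 × 1 / 16 = 0.05 dB.
Output = -25 − 0.05 = -25.05 dBFS.

-25.05 dBFS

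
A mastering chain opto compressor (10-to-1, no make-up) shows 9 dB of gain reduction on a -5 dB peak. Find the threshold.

Gain reduction = -5 − (-14) = 9 dB; output overshoot = GR / (R − 1) = 9 / 9 = 1 dB.
Threshold = output − output overshoot = -14 − 1 = -15 dB.

-15 dB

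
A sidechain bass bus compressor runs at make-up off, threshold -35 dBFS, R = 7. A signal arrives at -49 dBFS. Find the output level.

-49 dBFS is 14 dB below the -35 dBFS threshold, so no gain reduction is applied.
Output = input = -49 dBFS.

-49 dBFS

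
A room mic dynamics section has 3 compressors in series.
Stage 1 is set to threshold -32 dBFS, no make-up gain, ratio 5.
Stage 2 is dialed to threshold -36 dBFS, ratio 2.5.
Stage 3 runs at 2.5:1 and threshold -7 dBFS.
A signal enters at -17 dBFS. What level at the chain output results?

Stage 1: -17 dBFS is 15 dB over -32 dBFS; at 5:1 that becomes 3 dB over, giving -29 dBFS.
Stage 2: -29 dBFS is 7 dB over -36 dBFS; at 2.5:1 that becomes 2.8 dB over, giving -33.2 dBFS.
Stage 3: below threshold (-33.2 ≤ -7); passes unchanged; output -33.2 dBFS.

-33.2 dBFS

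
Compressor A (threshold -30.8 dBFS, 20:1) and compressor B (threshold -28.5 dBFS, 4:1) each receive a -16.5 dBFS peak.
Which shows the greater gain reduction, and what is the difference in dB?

A, by 4.585 dB

A: GR = 14.3 − 14.3/20 = 13.585 dB.
B: GR = 12 − 12/4 = 9 dB.
Difference: 4.585 dB in favour of A.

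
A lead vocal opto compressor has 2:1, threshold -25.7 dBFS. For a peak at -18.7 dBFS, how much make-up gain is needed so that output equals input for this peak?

3.5 dB

Overshoot 7 dB → 7/2 = 3.5 dB after compression, so the compressed level is -25.7 + 3.5 = -22.2 dBFS.
Make-up = target − compressed = -18.7 − (-22.2) = 3.5 dB.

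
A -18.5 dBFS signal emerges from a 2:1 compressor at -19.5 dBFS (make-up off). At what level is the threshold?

-20.5 dBFS

Input is 2 dB above T (since output overshoot × R = input overshoot: (-19.5 − T)·2 = -18.5 − T gives T = -20.5 dBFS).
Check: -20.5 + (-18.5 − (-20.5))/2 = -20.5 + 1 = -19.5 dBFS. ✓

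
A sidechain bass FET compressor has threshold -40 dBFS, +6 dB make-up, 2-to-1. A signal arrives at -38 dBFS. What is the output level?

-33 dBFS

-38 dBFS sits 2 dB over threshold.
At 2:1 the overshoot is divided by 2, leaving 1 dB above threshold.
Output = -40 + 1 = -39 dBFS; make-up adds 6 dB, giving -33 dBFS.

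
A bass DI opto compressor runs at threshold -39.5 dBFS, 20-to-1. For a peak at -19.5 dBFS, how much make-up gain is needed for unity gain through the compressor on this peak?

The peak compresses to -39.5 + 20/20 = -38.5 dBFS.
To reach -19.5 dBFS requires -19.5 − (-38.5) = 19 dB of make-up.

19 dB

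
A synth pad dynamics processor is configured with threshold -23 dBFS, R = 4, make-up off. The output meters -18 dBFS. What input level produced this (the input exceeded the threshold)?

-3 dBFS

The compressed level sits -18 − (-23) = 5 dB over threshold.
Undo the ratio: input overshoot = 5 × 4 = 20 dB, giving input = -3 dBFS.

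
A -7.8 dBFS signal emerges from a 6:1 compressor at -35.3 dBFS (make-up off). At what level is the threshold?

Let T be the threshold. Output overshoot = (input overshoot)/R, so -35.3 − T = (-7.8 − T)/6.
6·(-35.3 − T) = -7.8 − T → 5·T = -211.8 − (-7.8) = -204.
T = -204/5 = -40.8 dBFS.

-40.8 dBFS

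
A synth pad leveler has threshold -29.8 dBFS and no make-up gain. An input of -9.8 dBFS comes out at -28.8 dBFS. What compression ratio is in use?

20:1

Input overshoot = -9.8 − (-29.8) = 20 dB; output overshoot = -28.8 − (-29.8) = 1 dB.
Ratio = 20 / 1 = 20.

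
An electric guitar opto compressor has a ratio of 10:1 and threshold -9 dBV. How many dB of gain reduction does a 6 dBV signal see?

Overshoot = 6 − (-9) = 15 dB.
A 10:1 ratio leaves 1.5 dB of that excess.
GR = overshoot in − overshoot out = 15 − 1.5 = 13.5 dB.

13.5 dB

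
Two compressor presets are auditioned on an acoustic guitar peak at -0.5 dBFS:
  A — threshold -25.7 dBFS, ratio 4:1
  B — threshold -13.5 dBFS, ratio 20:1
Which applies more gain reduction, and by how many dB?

A: overshoot 25.2 dB → output overshoot 6.3 dB → GR 18.9 dB.
B: overshoot 13 dB → output overshoot 0.65 dB → GR 12.35 dB.
A reduces 6.55 dB more.

A, by 6.55 dB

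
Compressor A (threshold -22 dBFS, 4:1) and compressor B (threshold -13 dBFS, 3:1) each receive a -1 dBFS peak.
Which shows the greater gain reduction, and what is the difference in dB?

A: GR = 21 − 21/4 = 15.75 dB.
B: GR = 12 − 12/3 = 8 dB.
A reduces 7.75 dB more.

A, by 7.75 dB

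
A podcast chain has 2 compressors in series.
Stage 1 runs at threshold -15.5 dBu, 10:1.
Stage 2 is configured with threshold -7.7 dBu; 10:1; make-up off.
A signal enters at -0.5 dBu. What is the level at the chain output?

Stage 1: overshoot 15 dB → 15/10 = 1.5 dB → -14 dBu.
Stage 2: below threshold (-14 ≤ -7.7); passes unchanged; output -14 dBu.

-14 dBu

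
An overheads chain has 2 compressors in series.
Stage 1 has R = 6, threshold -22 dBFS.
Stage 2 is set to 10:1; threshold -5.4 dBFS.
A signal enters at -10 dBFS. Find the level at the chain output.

Stage 1: -10 dBFS is 12 dB over -22 dBFS; at 6:1 that becomes 2 dB over, giving -20 dBFS.
Stage 2: -20 dBFS is at or below the -5.4 dBFS threshold — no compression; output -20 dBFS.

-20 dBFS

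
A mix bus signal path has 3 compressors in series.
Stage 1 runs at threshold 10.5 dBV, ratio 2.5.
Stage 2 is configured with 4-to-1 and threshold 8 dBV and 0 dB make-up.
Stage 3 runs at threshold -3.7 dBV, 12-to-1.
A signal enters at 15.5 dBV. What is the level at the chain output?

Stage 1: 15.5 dBV is 5 dB over 10.5 dBV; at 2.5:1 that becomes 2 dB over, giving 12.5 dBV.
Stage 2: 4.5 dB above 8 dBV, reduced 4:1 to 1.125 dB above → 9.125 dBV.
Stage 3: 9.125 dBV is 12.825 dB over -3.7 dBV; at 12:1 that becomes 1.06875 dB over, giving -2.63125 dBV.

-2.63125 dBV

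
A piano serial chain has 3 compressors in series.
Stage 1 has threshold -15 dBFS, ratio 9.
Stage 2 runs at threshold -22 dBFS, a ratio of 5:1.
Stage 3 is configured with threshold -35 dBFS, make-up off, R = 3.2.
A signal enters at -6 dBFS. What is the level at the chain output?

Stage 1: 9 dB above -15 dBFS, reduced 9:1 to 1 dB above → -14 dBFS.
Stage 2: 8 dB above -22 dBFS, reduced 5:1 to 1.6 dB above → -20.4 dBFS.
Stage 3: 14.6 dB above -35 dBFS, reduced 3.2:1 to 4.5625 dB above → -30.4375 dBFS.

-30.4375 dBFS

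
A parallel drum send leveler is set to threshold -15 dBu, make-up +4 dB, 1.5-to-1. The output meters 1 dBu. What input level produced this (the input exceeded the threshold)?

3 dBu

Before make-up, the level was 1 − 4 = -3 dBu.
Post-compression overshoot = -3 − (-15) = 12 dB.
Before 1.5:1 compression the overshoot was 12 × 1.5 = 18 dB, so input = -15 + 18 = 3 dBu.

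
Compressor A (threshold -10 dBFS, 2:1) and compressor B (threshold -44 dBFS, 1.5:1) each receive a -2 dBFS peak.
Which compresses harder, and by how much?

A: 8 dB over, compressed to 4 dB over, so 4 dB of GR.
B: 42 dB over, compressed to 28 dB over, so 14 dB of GR.
Difference: 10 dB in favour of B.

B, by 10 dB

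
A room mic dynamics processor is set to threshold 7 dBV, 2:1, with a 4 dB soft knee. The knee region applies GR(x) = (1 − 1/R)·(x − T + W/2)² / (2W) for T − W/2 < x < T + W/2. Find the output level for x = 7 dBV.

6.75 dBV

x − T + W/2 = 7 − 7 + 2 = 2.
GR = (1 − 1/2) × 2² / 8 = 0.5 × 4 / 8 = 0.25 dB.
Output = 7 − 0.25 = 6.75 dBV.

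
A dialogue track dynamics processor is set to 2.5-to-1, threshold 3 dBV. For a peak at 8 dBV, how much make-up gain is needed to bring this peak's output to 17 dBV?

12 dB

Without make-up, output = threshold + overshoot/2.5 = 3 + 2 = 5 dBV.
Gap to target: 12 dB.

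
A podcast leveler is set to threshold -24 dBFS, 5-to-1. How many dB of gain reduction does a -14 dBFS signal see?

8 dB

The signal is 10 dB above threshold.
A 5:1 ratio leaves 2 dB of that excess.
GR = overshoot in − overshoot out = 10 − 2 = 8 dB.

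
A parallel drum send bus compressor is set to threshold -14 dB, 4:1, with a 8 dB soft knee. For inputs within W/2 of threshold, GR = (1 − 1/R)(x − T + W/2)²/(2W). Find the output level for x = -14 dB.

x − T + W/2 = -14 − (-14) + 4 = 4.
GR = (1 − 1/4) × 4² / 16 = 0.75 × 16 / 16 = 0.75 dB.
Output = -14 − 0.75 = -14.75 dB.

-14.75 dB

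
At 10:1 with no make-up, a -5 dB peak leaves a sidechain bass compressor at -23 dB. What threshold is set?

Let T be the threshold. Output overshoot = (input overshoot)/R, so -23 − T = (-5 − T)/10.
10·(-23 − T) = -5 − T → 9·T = -230 − (-5) = -225.
T = -225/9 = -25 dB.

-25 dB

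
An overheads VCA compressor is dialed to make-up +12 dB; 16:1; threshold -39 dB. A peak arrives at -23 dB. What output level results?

-26 dB

Overshoot: -23 − (-39) = 16 dB.
16:1 compression reduces that to 16/16 = 1 dB over.
That puts the output at -38 dB; make-up adds 12 dB, giving -26 dB.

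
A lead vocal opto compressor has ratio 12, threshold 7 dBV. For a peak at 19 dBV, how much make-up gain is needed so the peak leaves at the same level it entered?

Overshoot 12 dB → 12/12 = 1 dB after compression, so the compressed level is 7 + 1 = 8 dBV.
Make-up = target − compressed = 19 − 8 = 11 dB.

11 dB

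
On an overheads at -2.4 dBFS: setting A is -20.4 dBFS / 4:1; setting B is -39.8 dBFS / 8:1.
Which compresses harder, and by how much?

A: overshoot 18 dB → output overshoot 4.5 dB → GR 13.5 dB.
B: overshoot 37.4 dB → output overshoot 4.675 dB → GR 32.725 dB.
B applies 19.225 dB more gain reduction.

B, by 19.225 dB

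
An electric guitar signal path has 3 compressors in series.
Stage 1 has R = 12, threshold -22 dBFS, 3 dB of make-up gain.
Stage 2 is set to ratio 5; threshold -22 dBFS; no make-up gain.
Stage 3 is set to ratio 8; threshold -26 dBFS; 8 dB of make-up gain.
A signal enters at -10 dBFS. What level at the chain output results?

-17.4 dBFS

Stage 1: -10 dBFS is 12 dB over -22 dBFS; at 12:1 that becomes 1 dB over, giving -21 dBFS; +3 dB make-up → -18 dBFS.
Stage 2: overshoot 4 dB → 4/5 = 0.8 dB → -21.2 dBFS.
Stage 3: overshoot 4.8 dB → 4.8/8 = 0.6 dB → -25.4 dBFS; +8 dB make-up → -17.4 dBFS.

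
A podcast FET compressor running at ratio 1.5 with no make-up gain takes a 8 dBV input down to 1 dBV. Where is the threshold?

-13 dBV

Let T be the threshold. Output overshoot = (input overshoot)/R, so 1 − T = (8 − T)/1.5.
1.5·(1 − T) = 8 − T → 0.5·T = 1.5 − 8 = -6.5.
T = -6.5/0.5 = -13 dBV.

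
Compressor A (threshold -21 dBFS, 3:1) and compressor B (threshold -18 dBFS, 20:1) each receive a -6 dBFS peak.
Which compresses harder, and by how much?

B, by 1.4 dB

A: GR = 15 − 15/3 = 10 dB.
B: GR = 12 − 12/20 = 11.4 dB.
B applies 1.4 dB more gain reduction.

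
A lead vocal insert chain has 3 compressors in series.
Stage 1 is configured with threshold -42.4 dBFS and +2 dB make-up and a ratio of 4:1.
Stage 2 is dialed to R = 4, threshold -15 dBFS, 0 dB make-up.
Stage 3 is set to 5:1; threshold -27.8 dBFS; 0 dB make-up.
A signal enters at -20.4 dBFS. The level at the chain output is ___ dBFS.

-34.9 dBFS

Stage 1: 22 dB above -42.4 dBFS, reduced 4:1 to 5.5 dB above → -36.9 dBFS; +2 dB make-up → -34.9 dBFS.
Stage 2: below threshold (-34.9 ≤ -15); passes unchanged; output -34.9 dBFS.
Stage 3: below threshold (-34.9 ≤ -27.8); passes unchanged; output -34.9 dBFS.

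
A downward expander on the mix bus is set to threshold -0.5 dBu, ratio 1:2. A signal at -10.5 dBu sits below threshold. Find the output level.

Undershoot = (-0.5) − (-10.5) = 10 dB.
At 1:2, that expands to 20 dB under threshold.
Output = -0.5 − 20 = -20.5 dBu.

-20.5 dBu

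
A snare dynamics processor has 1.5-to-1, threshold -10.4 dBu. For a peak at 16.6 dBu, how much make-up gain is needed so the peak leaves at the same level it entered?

9 dB

Overshoot 27 dB → 27/1.5 = 18 dB after compression, so the compressed level is -10.4 + 18 = 7.6 dBu.
Make-up = target − compressed = 16.6 − 7.6 = 9 dB.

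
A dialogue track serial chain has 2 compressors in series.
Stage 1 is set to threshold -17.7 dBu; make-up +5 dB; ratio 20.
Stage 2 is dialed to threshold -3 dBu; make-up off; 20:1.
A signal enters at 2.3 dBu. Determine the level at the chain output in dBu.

-11.7 dBu

Stage 1: 2.3 dBu is 20 dB over -17.7 dBu; at 20:1 that becomes 1 dB over, giving -16.7 dBu; +5 dB make-up → -11.7 dBu.
Stage 2: -11.7 dBu is at or below the -3 dBu threshold — no compression; output -11.7 dBu.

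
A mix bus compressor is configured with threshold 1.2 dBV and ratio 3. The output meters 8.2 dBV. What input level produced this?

22.2 dBV

That's 7 dB above the 1.2 dBV threshold.
Before 3:1 compression the overshoot was 7 × 3 = 21 dB, so input = 1.2 + 21 = 22.2 dBV.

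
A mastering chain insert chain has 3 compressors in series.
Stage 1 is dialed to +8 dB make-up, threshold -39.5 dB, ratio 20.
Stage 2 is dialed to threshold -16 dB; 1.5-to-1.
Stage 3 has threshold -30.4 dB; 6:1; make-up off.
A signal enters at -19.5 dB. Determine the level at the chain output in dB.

-30.5 dB

Stage 1: overshoot 20 dB → 20/20 = 1 dB → -38.5 dB; +8 dB make-up → -30.5 dB.
Stage 2: below threshold (-30.5 ≤ -16); passes unchanged; output -30.5 dB.
Stage 3: -30.5 dB is at or below the -30.4 dB threshold — no compression; output -30.5 dB.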